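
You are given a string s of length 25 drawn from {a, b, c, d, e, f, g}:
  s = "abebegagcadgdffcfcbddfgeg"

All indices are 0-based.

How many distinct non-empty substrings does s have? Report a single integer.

rank | idx | suffix
   0 |   0 | abebegagcadgdffcfcbddfgeg
   1 |   9 | adgdffcfcbddfgeg
   2 |   6 | agcadgdffcfcbddfgeg
   3 |  18 | bddfgeg
   4 |   1 | bebegagcadgdffcfcbddfgeg
   5 |   3 | begagcadgdffcfcbddfgeg
   6 |   8 | cadgdffcfcbddfgeg
   7 |  17 | cbddfgeg
   8 |  15 | cfcbddfgeg
   9 |  19 | ddfgeg
  10 |  12 | dffcfcbddfgeg
  11 |  20 | dfgeg
  12 |  10 | dgdffcfcbddfgeg
  13 |   2 | ebegagcadgdffcfcbddfgeg
  14 |  23 | eg
  15 |   4 | egagcadgdffcfcbddfgeg
  16 |  16 | fcbddfgeg
  17 |  14 | fcfcbddfgeg
  18 |  13 | ffcfcbddfgeg
  19 |  21 | fgeg
  20 |  24 | g
  21 |   5 | gagcadgdffcfcbddfgeg
  22 |   7 | gcadgdffcfcbddfgeg
  23 |  11 | gdffcfcbddfgeg
  24 |  22 | geg

SA = [0, 9, 6, 18, 1, 3, 8, 17, 15, 19, 12, 20, 10, 2, 23, 4, 16, 14, 13, 21, 24, 5, 7, 11, 22]
[i] adj suffixes → lcp
  [1] 0/9 → 1 ('a')
  [2] 9/6 → 1 ('a')
  [3] 6/18 → 0 ('')
  [4] 18/1 → 1 ('b')
  [5] 1/3 → 2 ('be')
  [6] 3/8 → 0 ('')
  [7] 8/17 → 1 ('c')
  [8] 17/15 → 1 ('c')
  [9] 15/19 → 0 ('')
  [10] 19/12 → 1 ('d')
  [11] 12/20 → 2 ('df')
  [12] 20/10 → 1 ('d')
  [13] 10/2 → 0 ('')
  [14] 2/23 → 1 ('e')
  [15] 23/4 → 2 ('eg')
  [16] 4/16 → 0 ('')
  [17] 16/14 → 2 ('fc')
  [18] 14/13 → 1 ('f')
  [19] 13/21 → 1 ('f')
  [20] 21/24 → 0 ('')
  [21] 24/5 → 1 ('g')
  [22] 5/7 → 1 ('g')
  [23] 7/11 → 1 ('g')
  [24] 11/22 → 1 ('g')

n(n+1)/2 = 25·26/2 = 325
Σ LCP = 0 + 1 + 1 + 0 + 1 + 2 + 0 + 1 + 1 + 0 + 1 + 2 + 1 + 0 + 1 + 2 + 0 + 2 + 1 + 1 + 0 + 1 + 1 + 1 + 1 = 22
distinct = 325 − 22 = 303

303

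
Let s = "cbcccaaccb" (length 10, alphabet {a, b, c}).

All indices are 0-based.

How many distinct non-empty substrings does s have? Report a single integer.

45

sorted suffixes:
  #0 SA[0]=5  'aaccb'
  #1 SA[1]=6  'accb'
  #2 SA[2]=9  'b'
  #3 SA[3]=1  'bcccaaccb'
  #4 SA[4]=4  'caaccb'
  #5 SA[5]=8  'cb'
  #6 SA[6]=0  'cbcccaaccb'
  #7 SA[7]=3  'ccaaccb'
  #8 SA[8]=7  'ccb'
  #9 SA[9]=2  'cccaaccb'

SA = [5, 6, 9, 1, 4, 8, 0, 3, 7, 2]
rank  pair      lcp
   1  s[5:],s[6:]  1  'a'
   2  s[6:],s[9:]  0  ''
   3  s[9:],s[1:]  1  'b'
   4  s[1:],s[4:]  0  ''
   5  s[4:],s[8:]  1  'c'
   6  s[8:],s[0:]  2  'cb'
   7  s[0:],s[3:]  1  'c'
   8  s[3:],s[7:]  2  'cc'
   9  s[7:],s[2:]  2  'cc'

n(n+1)/2 = 10·11/2 = 55
Σ LCP = 0 + 1 + 0 + 1 + 0 + 1 + 2 + 1 + 2 + 2 = 10
distinct = 55 − 10 = 45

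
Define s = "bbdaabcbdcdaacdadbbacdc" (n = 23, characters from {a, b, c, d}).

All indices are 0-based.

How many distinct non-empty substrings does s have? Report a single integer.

rank | idx | suffix
   0 |   3 | aabcbdcdaacdadbbacdc
   1 |  11 | aacdadbbacdc
   2 |   4 | abcbdcdaacdadbbacdc
   3 |  12 | acdadbbacdc
   4 |  19 | acdc
   5 |  15 | adbbacdc
   6 |  18 | bacdc
   7 |  17 | bbacdc
   8 |   0 | bbdaabcbdcdaacdadbbacdc
   9 |   5 | bcbdcdaacdadbbacdc
  10 |   1 | bdaabcbdcdaacdadbbacdc
  11 |   7 | bdcdaacdadbbacdc
  12 |  22 | c
  13 |   6 | cbdcdaacdadbbacdc
  14 |   9 | cdaacdadbbacdc
  15 |  13 | cdadbbacdc
  16 |  20 | cdc
  17 |   2 | daabcbdcdaacdadbbacdc
  18 |  10 | daacdadbbacdc
  19 |  14 | dadbbacdc
  20 |  16 | dbbacdc
  21 |  21 | dc
  22 |   8 | dcdaacdadbbacdc

SA = [3, 11, 4, 12, 19, 15, 18, 17, 0, 5, 1, 7, 22, 6, 9, 13, 20, 2, 10, 14, 16, 21, 8]
[i] adj suffixes → lcp
  [1] 3/11 → 2 ('aa')
  [2] 11/4 → 1 ('a')
  [3] 4/12 → 1 ('a')
  [4] 12/19 → 3 ('acd')
  [5] 19/15 → 1 ('a')
  [6] 15/18 → 0 ('')
  [7] 18/17 → 1 ('b')
  [8] 17/0 → 2 ('bb')
  [9] 0/5 → 1 ('b')
  [10] 5/1 → 1 ('b')
  [11] 1/7 → 2 ('bd')
  [12] 7/22 → 0 ('')
  [13] 22/6 → 1 ('c')
  [14] 6/9 → 1 ('c')
  [15] 9/13 → 3 ('cda')
  [16] 13/20 → 2 ('cd')
  [17] 20/2 → 0 ('')
  [18] 2/10 → 3 ('daa')
  [19] 10/14 → 2 ('da')
  [20] 14/16 → 1 ('d')
  [21] 16/21 → 1 ('d')
  [22] 21/8 → 2 ('dc')

n(n+1)/2 = 23·24/2 = 276
Σ LCP = 0 + 2 + 1 + 1 + 3 + 1 + 0 + 1 + 2 + 1 + 1 + 2 + 0 + 1 + 1 + 3 + 2 + 0 + 3 + 2 + 1 + 1 + 2 = 31
distinct = 276 − 31 = 245

245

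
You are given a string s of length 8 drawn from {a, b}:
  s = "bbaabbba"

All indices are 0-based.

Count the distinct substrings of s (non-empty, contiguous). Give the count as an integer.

26

sorted suffixes:
  #0 SA[0]=7  'a'
  #1 SA[1]=2  'aabbba'
  #2 SA[2]=3  'abbba'
  #3 SA[3]=6  'ba'
  #4 SA[4]=1  'baabbba'
  #5 SA[5]=5  'bba'
  #6 SA[6]=0  'bbaabbba'
  #7 SA[7]=4  'bbba'

SA = [7, 2, 3, 6, 1, 5, 0, 4]
rank  pair      lcp
   1  s[7:],s[2:]  1  'a'
   2  s[2:],s[3:]  1  'a'
   3  s[3:],s[6:]  0  ''
   4  s[6:],s[1:]  2  'ba'
   5  s[1:],s[5:]  1  'b'
   6  s[5:],s[0:]  3  'bba'
   7  s[0:],s[4:]  2  'bb'

n(n+1)/2 = 8·9/2 = 36
Σ LCP = 0 + 1 + 1 + 0 + 2 + 1 + 3 + 2 = 10
distinct = 36 − 10 = 26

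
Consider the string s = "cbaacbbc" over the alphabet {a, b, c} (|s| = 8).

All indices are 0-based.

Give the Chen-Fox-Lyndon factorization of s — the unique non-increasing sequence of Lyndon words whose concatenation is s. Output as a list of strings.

emit factor 1: 'c' (i=0, period=1)
emit factor 2: 'b' (i=1, period=1)
emit factor 3: 'aacbbc' (i=2, period=6)

["c", "b", "aacbbc"]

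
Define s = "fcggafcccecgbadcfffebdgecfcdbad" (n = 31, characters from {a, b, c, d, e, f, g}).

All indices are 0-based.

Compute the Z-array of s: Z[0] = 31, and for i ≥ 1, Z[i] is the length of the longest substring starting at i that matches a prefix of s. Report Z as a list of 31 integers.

Z[0]=31
i=1: outside box; Z[1]=0
i=2: outside box; Z[2]=0
i=3: outside box; Z[3]=0
i=4: outside box; Z[4]=0
i=5: outside box; Z[5]=2 scan→box=[5,7)
i=6: min(r-i=1, Z[1]=0)=0; Z[6]=0
i=7: outside box; Z[7]=0
i=8: outside box; Z[8]=0
i=9: outside box; Z[9]=0
i=10: outside box; Z[10]=0
i=11: outside box; Z[11]=0
i=12: outside box; Z[12]=0
i=13: outside box; Z[13]=0
i=14: outside box; Z[14]=0
i=15: outside box; Z[15]=0
i=16: outside box; Z[16]=1 scan→box=[16,17)
i=17: outside box; Z[17]=1 scan→box=[17,18)
i=18: outside box; Z[18]=1 scan→box=[18,19)
i=19: outside box; Z[19]=0
i=20: outside box; Z[20]=0
i=21: outside box; Z[21]=0
i=22: outside box; Z[22]=0
i=23: outside box; Z[23]=0
i=24: outside box; Z[24]=0
i=25: outside box; Z[25]=2 scan→box=[25,27)
i=26: min(r-i=1, Z[1]=0)=0; Z[26]=0
i=27: outside box; Z[27]=0
i=28: outside box; Z[28]=0
i=29: outside box; Z[29]=0
i=30: outside box; Z[30]=0

[31, 0, 0, 0, 0, 2, 0, 0, 0, 0, 0, 0, 0, 0, 0, 0, 1, 1, 1, 0, 0, 0, 0, 0, 0, 2, 0, 0, 0, 0, 0]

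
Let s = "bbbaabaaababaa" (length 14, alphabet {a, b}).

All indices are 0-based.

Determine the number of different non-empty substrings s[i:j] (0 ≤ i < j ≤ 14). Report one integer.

77

rank | idx | suffix
   0 |  13 | a
   1 |  12 | aa
   2 |   6 | aaababaa
   3 |   3 | aabaaababaa
   4 |   7 | aababaa
   5 |  10 | abaa
   6 |   4 | abaaababaa
   7 |   8 | ababaa
   8 |  11 | baa
   9 |   5 | baaababaa
  10 |   2 | baabaaababaa
  11 |   9 | babaa
  12 |   1 | bbaabaaababaa
  13 |   0 | bbbaabaaababaa

SA = [13, 12, 6, 3, 7, 10, 4, 8, 11, 5, 2, 9, 1, 0]
[i] adj suffixes → lcp
  [1] 13/12 → 1 ('a')
  [2] 12/6 → 2 ('aa')
  [3] 6/3 → 2 ('aa')
  [4] 3/7 → 4 ('aaba')
  [5] 7/10 → 1 ('a')
  [6] 10/4 → 4 ('abaa')
  [7] 4/8 → 3 ('aba')
  [8] 8/11 → 0 ('')
  [9] 11/5 → 3 ('baa')
  [10] 5/2 → 3 ('baa')
  [11] 2/9 → 2 ('ba')
  [12] 9/1 → 1 ('b')
  [13] 1/0 → 2 ('bb')

n(n+1)/2 = 14·15/2 = 105
Σ LCP = 0 + 1 + 2 + 2 + 4 + 1 + 4 + 3 + 0 + 3 + 3 + 2 + 1 + 2 = 28
distinct = 105 − 28 = 77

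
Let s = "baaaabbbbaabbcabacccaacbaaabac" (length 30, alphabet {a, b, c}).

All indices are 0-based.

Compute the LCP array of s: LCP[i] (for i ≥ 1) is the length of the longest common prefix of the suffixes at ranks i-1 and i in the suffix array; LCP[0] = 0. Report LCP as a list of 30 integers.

[0, 3, 4, 2, 3, 4, 2, 1, 4, 2, 3, 1, 2, 2, 0, 4, 3, 2, 3, 1, 2, 3, 2, 1, 0, 1, 2, 1, 1, 2]

sorted suffixes:
  #0 SA[0]=1  'aaaabbbbaabbcabacccaacbaaabac'
  #1 SA[1]=24  'aaabac'
  #2 SA[2]=2  'aaabbbbaabbcabacccaacbaaabac'
  #3 SA[3]=25  'aabac'
  #4 SA[4]=3  'aabbbbaabbcabacccaacbaaabac'
  #5 SA[5]=9  'aabbcabacccaacbaaabac'
  #6 SA[6]=20  'aacbaaabac'
  #7 SA[7]=26  'abac'
  #8 SA[8]=14  'abacccaacbaaabac'
  #9 SA[9]=4  'abbbbaabbcabacccaacbaaabac'
  #10 SA[10]=10  'abbcabacccaacbaaabac'
  #11 SA[11]=28  'ac'
  #12 SA[12]=21  'acbaaabac'
  #13 SA[13]=16  'acccaacbaaabac'
  #14 SA[14]=0  'baaaabbbbaabbcabacccaacbaaabac'
  #15 SA[15]=23  'baaabac'
  #16 SA[16]=8  'baabbcabacccaacbaaabac'
  #17 SA[17]=27  'bac'
  #18 SA[18]=15  'bacccaacbaaabac'
  #19 SA[19]=7  'bbaabbcabacccaacbaaabac'
  #20 SA[20]=6  'bbbaabbcabacccaacbaaabac'
  #21 SA[21]=5  'bbbbaabbcabacccaacbaaabac'
  #22 SA[22]=11  'bbcabacccaacbaaabac'
  #23 SA[23]=12  'bcabacccaacbaaabac'
  #24 SA[24]=29  'c'
  #25 SA[25]=19  'caacbaaabac'
  #26 SA[26]=13  'cabacccaacbaaabac'
  #27 SA[27]=22  'cbaaabac'
  #28 SA[28]=18  'ccaacbaaabac'
  #29 SA[29]=17  'cccaacbaaabac'

SA = [1, 24, 2, 25, 3, 9, 20, 26, 14, 4, 10, 28, 21, 16, 0, 23, 8, 27, 15, 7, 6, 5, 11, 12, 29, 19, 13, 22, 18, 17]
rank  pair      lcp
   1  s[1:],s[24:]  3  'aaa'
   2  s[24:],s[2:]  4  'aaab'
   3  s[2:],s[25:]  2  'aa'
   4  s[25:],s[3:]  3  'aab'
   5  s[3:],s[9:]  4  'aabb'
   6  s[9:],s[20:]  2  'aa'
   7  s[20:],s[26:]  1  'a'
   8  s[26:],s[14:]  4  'abac'
   9  s[14:],s[4:]  2  'ab'
  10  s[4:],s[10:]  3  'abb'
  11  s[10:],s[28:]  1  'a'
  12  s[28:],s[21:]  2  'ac'
  13  s[21:],s[16:]  2  'ac'
  14  s[16:],s[0:]  0  ''
  15  s[0:],s[23:]  4  'baaa'
  16  s[23:],s[8:]  3  'baa'
  17  s[8:],s[27:]  2  'ba'
  18  s[27:],s[15:]  3  'bac'
  19  s[15:],s[7:]  1  'b'
  20  s[7:],s[6:]  2  'bb'
  21  s[6:],s[5:]  3  'bbb'
  22  s[5:],s[11:]  2  'bb'
  23  s[11:],s[12:]  1  'b'
  24  s[12:],s[29:]  0  ''
  25  s[29:],s[19:]  1  'c'
  26  s[19:],s[13:]  2  'ca'
  27  s[13:],s[22:]  1  'c'
  28  s[22:],s[18:]  1  'c'
  29  s[18:],s[17:]  2  'cc'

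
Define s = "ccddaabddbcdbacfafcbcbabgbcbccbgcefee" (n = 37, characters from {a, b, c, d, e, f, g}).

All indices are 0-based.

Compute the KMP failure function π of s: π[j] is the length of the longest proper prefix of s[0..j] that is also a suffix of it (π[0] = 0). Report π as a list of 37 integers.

π[0] = 0
j=1 s[j]='c': π[1]=1 (border 'c')
j=2 s[j]='d': k: 1→0; π[2]=0 (border '')
j=3 s[j]='d': π[3]=0 (border '')
j=4 s[j]='a': π[4]=0 (border '')
j=5 s[j]='a': π[5]=0 (border '')
j=6 s[j]='b': π[6]=0 (border '')
j=7 s[j]='d': π[7]=0 (border '')
j=8 s[j]='d': π[8]=0 (border '')
j=9 s[j]='b': π[9]=0 (border '')
j=10 s[j]='c': π[10]=1 (border 'c')
j=11 s[j]='d': k: 1→0; π[11]=0 (border '')
j=12 s[j]='b': π[12]=0 (border '')
j=13 s[j]='a': π[13]=0 (border '')
j=14 s[j]='c': π[14]=1 (border 'c')
j=15 s[j]='f': k: 1→0; π[15]=0 (border '')
j=16 s[j]='a': π[16]=0 (border '')
j=17 s[j]='f': π[17]=0 (border '')
j=18 s[j]='c': π[18]=1 (border 'c')
j=19 s[j]='b': k: 1→0; π[19]=0 (border '')
j=20 s[j]='c': π[20]=1 (border 'c')
j=21 s[j]='b': k: 1→0; π[21]=0 (border '')
j=22 s[j]='a': π[22]=0 (border '')
j=23 s[j]='b': π[23]=0 (border '')
j=24 s[j]='g': π[24]=0 (border '')
j=25 s[j]='b': π[25]=0 (border '')
j=26 s[j]='c': π[26]=1 (border 'c')
j=27 s[j]='b': k: 1→0; π[27]=0 (border '')
j=28 s[j]='c': π[28]=1 (border 'c')
j=29 s[j]='c': π[29]=2 (border 'cc')
j=30 s[j]='b': k: 2→1→0; π[30]=0 (border '')
j=31 s[j]='g': π[31]=0 (border '')
j=32 s[j]='c': π[32]=1 (border 'c')
j=33 s[j]='e': k: 1→0; π[33]=0 (border '')
j=34 s[j]='f': π[34]=0 (border '')
j=35 s[j]='e': π[35]=0 (border '')
j=36 s[j]='e': π[36]=0 (border '')

[0, 1, 0, 0, 0, 0, 0, 0, 0, 0, 1, 0, 0, 0, 1, 0, 0, 0, 1, 0, 1, 0, 0, 0, 0, 0, 1, 0, 1, 2, 0, 0, 1, 0, 0, 0, 0]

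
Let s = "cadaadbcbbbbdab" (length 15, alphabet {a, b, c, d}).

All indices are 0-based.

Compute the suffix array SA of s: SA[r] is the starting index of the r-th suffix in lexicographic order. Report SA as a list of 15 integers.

[3, 13, 1, 4, 14, 8, 9, 10, 6, 11, 0, 7, 2, 12, 5]

sorted suffixes:
  #0 SA[0]=3  'aadbcbbbbdab'
  #1 SA[1]=13  'ab'
  #2 SA[2]=1  'adaadbcbbbbdab'
  #3 SA[3]=4  'adbcbbbbdab'
  #4 SA[4]=14  'b'
  #5 SA[5]=8  'bbbbdab'
  #6 SA[6]=9  'bbbdab'
  #7 SA[7]=10  'bbdab'
  #8 SA[8]=6  'bcbbbbdab'
  #9 SA[9]=11  'bdab'
  #10 SA[10]=0  'cadaadbcbbbbdab'
  #11 SA[11]=7  'cbbbbdab'
  #12 SA[12]=2  'daadbcbbbbdab'
  #13 SA[13]=12  'dab'
  #14 SA[14]=5  'dbcbbbbdab'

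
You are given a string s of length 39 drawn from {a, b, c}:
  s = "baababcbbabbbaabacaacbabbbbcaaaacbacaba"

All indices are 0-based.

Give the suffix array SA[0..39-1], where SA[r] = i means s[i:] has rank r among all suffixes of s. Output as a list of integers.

[38, 28, 29, 1, 13, 18, 30, 36, 2, 14, 9, 22, 4, 16, 34, 19, 31, 37, 0, 12, 8, 21, 3, 15, 33, 11, 7, 10, 23, 24, 25, 26, 5, 27, 17, 35, 20, 32, 6]

sorted suffixes:
  #0 SA[0]=38  'a'
  #1 SA[1]=28  'aaaacbacaba'
  #2 SA[2]=29  'aaacbacaba'
  #3 SA[3]=1  'aababcbbabbbaabacaacbabbbbcaaaacbacaba'
  #4 SA[4]=13  'aabacaacbabbbbcaaaacbacaba'
  #5 SA[5]=18  'aacbabbbbcaaaacbacaba'
  #6 SA[6]=30  'aacbacaba'
  #7 SA[7]=36  'aba'
  #8 SA[8]=2  'ababcbbabbbaabacaacbabbbbcaaaacbacaba'
  #9 SA[9]=14  'abacaacbabbbbcaaaacbacaba'
  #10 SA[10]=9  'abbbaabacaacbabbbbcaaaacbacaba'
  #11 SA[11]=22  'abbbbcaaaacbacaba'
  #12 SA[12]=4  'abcbbabbbaabacaacbabbbbcaaaacbacaba'
  #13 SA[13]=16  'acaacbabbbbcaaaacbacaba'
  #14 SA[14]=34  'acaba'
  #15 SA[15]=19  'acbabbbbcaaaacbacaba'
  #16 SA[16]=31  'acbacaba'
  #17 SA[17]=37  'ba'
  #18 SA[18]=0  'baababcbbabbbaabacaacbabbbbcaaaacbacaba'
  #19 SA[19]=12  'baabacaacbabbbbcaaaacbacaba'
  #20 SA[20]=8  'babbbaabacaacbabbbbcaaaacbacaba'
  #21 SA[21]=21  'babbbbcaaaacbacaba'
  #22 SA[22]=3  'babcbbabbbaabacaacbabbbbcaaaacbacaba'
  #23 SA[23]=15  'bacaacbabbbbcaaaacbacaba'
  #24 SA[24]=33  'bacaba'
  #25 SA[25]=11  'bbaabacaacbabbbbcaaaacbacaba'
  #26 SA[26]=7  'bbabbbaabacaacbabbbbcaaaacbacaba'
  #27 SA[27]=10  'bbbaabacaacbabbbbcaaaacbacaba'
  #28 SA[28]=23  'bbbbcaaaacbacaba'
  #29 SA[29]=24  'bbbcaaaacbacaba'
  #30 SA[30]=25  'bbcaaaacbacaba'
  #31 SA[31]=26  'bcaaaacbacaba'
  #32 SA[32]=5  'bcbbabbbaabacaacbabbbbcaaaacbacaba'
  #33 SA[33]=27  'caaaacbacaba'
  #34 SA[34]=17  'caacbabbbbcaaaacbacaba'
  #35 SA[35]=35  'caba'
  #36 SA[36]=20  'cbabbbbcaaaacbacaba'
  #37 SA[37]=32  'cbacaba'
  #38 SA[38]=6  'cbbabbbaabacaacbabbbbcaaaacbacaba'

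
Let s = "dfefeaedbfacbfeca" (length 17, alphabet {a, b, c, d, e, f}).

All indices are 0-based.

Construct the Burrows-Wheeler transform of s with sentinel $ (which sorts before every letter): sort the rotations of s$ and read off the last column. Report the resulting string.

rank  rotation            last
    0  $dfefeaedbfacbfeca  a
    1  a$dfefeaedbfacbfec  c
    2  acbfeca$dfefeaedbf  f
    3  aedbfacbfeca$dfefe  e
    4  bfacbfeca$dfefeaed  d
    5  bfeca$dfefeaedbfac  c
    6  ca$dfefeaedbfacbfe  e
    7  cbfeca$dfefeaedbfa  a
    8  dbfacbfeca$dfefeae  e
    9  dfefeaedbfacbfeca$  $
   10  eaedbfacbfeca$dfef  f
   11  eca$dfefeaedbfacbf  f
   12  edbfacbfeca$dfefea  a
   13  efeaedbfacbfeca$df  f
   14  facbfeca$dfefeaedb  b
   15  feaedbfacbfeca$dfe  e
   16  feca$dfefeaedbfacb  b
   17  fefeaedbfacbfeca$d  d

acfedceae$ffafbebd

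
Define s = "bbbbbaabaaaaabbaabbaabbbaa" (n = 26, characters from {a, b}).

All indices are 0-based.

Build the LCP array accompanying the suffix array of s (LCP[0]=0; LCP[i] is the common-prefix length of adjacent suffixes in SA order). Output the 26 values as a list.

rank | idx | suffix
   0 |  25 | a
   1 |  24 | aa
   2 |   8 | aaaaabbaabbaabbbaa
   3 |   9 | aaaabbaabbaabbbaa
   4 |  10 | aaabbaabbaabbbaa
   5 |   5 | aabaaaaabbaabbaabbbaa
   6 |  11 | aabbaabbaabbbaa
   7 |  15 | aabbaabbbaa
   8 |  19 | aabbbaa
   9 |   6 | abaaaaabbaabbaabbbaa
  10 |  12 | abbaabbaabbbaa
  11 |  16 | abbaabbbaa
  12 |  20 | abbbaa
  13 |  23 | baa
  14 |   7 | baaaaabbaabbaabbbaa
  15 |   4 | baabaaaaabbaabbaabbbaa
  16 |  14 | baabbaabbbaa
  17 |  18 | baabbbaa
  18 |  22 | bbaa
  19 |   3 | bbaabaaaaabbaabbaabbbaa
  20 |  13 | bbaabbaabbbaa
  21 |  17 | bbaabbbaa
  22 |  21 | bbbaa
  23 |   2 | bbbaabaaaaabbaabbaabbbaa
  24 |   1 | bbbbaabaaaaabbaabbaabbbaa
  25 |   0 | bbbbbaabaaaaabbaabbaabbbaa

SA = [25, 24, 8, 9, 10, 5, 11, 15, 19, 6, 12, 16, 20, 23, 7, 4, 14, 18, 22, 3, 13, 17, 21, 2, 1, 0]
rank  pair      lcp
   1  s[25:],s[24:]  1  'a'
   2  s[24:],s[8:]  2  'aa'
   3  s[8:],s[9:]  4  'aaaa'
   4  s[9:],s[10:]  3  'aaa'
   5  s[10:],s[5:]  2  'aa'
   6  s[5:],s[11:]  3  'aab'
   7  s[11:],s[15:]  8  'aabbaabb'
   8  s[15:],s[19:]  4  'aabb'
   9  s[19:],s[6:]  1  'a'
  10  s[6:],s[12:]  2  'ab'
  11  s[12:],s[16:]  7  'abbaabb'
  12  s[16:],s[20:]  3  'abb'
  13  s[20:],s[23:]  0  ''
  14  s[23:],s[7:]  3  'baa'
  15  s[7:],s[4:]  3  'baa'
  16  s[4:],s[14:]  4  'baab'
  17  s[14:],s[18:]  5  'baabb'
  18  s[18:],s[22:]  1  'b'
  19  s[22:],s[3:]  4  'bbaa'
  20  s[3:],s[13:]  5  'bbaab'
  21  s[13:],s[17:]  6  'bbaabb'
  22  s[17:],s[21:]  2  'bb'
  23  s[21:],s[2:]  5  'bbbaa'
  24  s[2:],s[1:]  3  'bbb'
  25  s[1:],s[0:]  4  'bbbb'

[0, 1, 2, 4, 3, 2, 3, 8, 4, 1, 2, 7, 3, 0, 3, 3, 4, 5, 1, 4, 5, 6, 2, 5, 3, 4]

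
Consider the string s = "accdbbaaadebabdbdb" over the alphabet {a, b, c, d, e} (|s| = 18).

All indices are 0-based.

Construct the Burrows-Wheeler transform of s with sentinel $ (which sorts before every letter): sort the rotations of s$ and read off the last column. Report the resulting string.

rank  rotation             last
    0  $accdbbaaadebabdbdb  b
    1  aaadebabdbdb$accdbb  b
    2  aadebabdbdb$accdbba  a
    3  abdbdb$accdbbaaadeb  b
    4  accdbbaaadebabdbdb$  $
    5  adebabdbdb$accdbbaa  a
    6  b$accdbbaaadebabdbd  d
    7  baaadebabdbdb$accdb  b
    8  babdbdb$accdbbaaade  e
    9  bbaaadebabdbdb$accd  d
   10  bdb$accdbbaaadebabd  d
   11  bdbdb$accdbbaaadeba  a
   12  ccdbbaaadebabdbdb$a  a
   13  cdbbaaadebabdbdb$ac  c
   14  db$accdbbaaadebabdb  b
   15  dbbaaadebabdbdb$acc  c
   16  dbdb$accdbbaaadebab  b
   17  debabdbdb$accdbbaaa  a
   18  ebabdbdb$accdbbaaad  d

bbab$adbeddaacbcbad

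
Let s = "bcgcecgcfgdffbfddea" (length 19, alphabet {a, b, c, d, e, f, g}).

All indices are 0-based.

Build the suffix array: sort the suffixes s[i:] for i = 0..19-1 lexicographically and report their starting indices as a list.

[18, 0, 13, 3, 7, 1, 5, 15, 16, 10, 17, 4, 12, 14, 11, 8, 2, 6, 9]

sorted suffixes:
  #0 SA[0]=18  'a'
  #1 SA[1]=0  'bcgcecgcfgdffbfddea'
  #2 SA[2]=13  'bfddea'
  #3 SA[3]=3  'cecgcfgdffbfddea'
  #4 SA[4]=7  'cfgdffbfddea'
  #5 SA[5]=1  'cgcecgcfgdffbfddea'
  #6 SA[6]=5  'cgcfgdffbfddea'
  #7 SA[7]=15  'ddea'
  #8 SA[8]=16  'dea'
  #9 SA[9]=10  'dffbfddea'
  #10 SA[10]=17  'ea'
  #11 SA[11]=4  'ecgcfgdffbfddea'
  #12 SA[12]=12  'fbfddea'
  #13 SA[13]=14  'fddea'
  #14 SA[14]=11  'ffbfddea'
  #15 SA[15]=8  'fgdffbfddea'
  #16 SA[16]=2  'gcecgcfgdffbfddea'
  #17 SA[17]=6  'gcfgdffbfddea'
  #18 SA[18]=9  'gdffbfddea'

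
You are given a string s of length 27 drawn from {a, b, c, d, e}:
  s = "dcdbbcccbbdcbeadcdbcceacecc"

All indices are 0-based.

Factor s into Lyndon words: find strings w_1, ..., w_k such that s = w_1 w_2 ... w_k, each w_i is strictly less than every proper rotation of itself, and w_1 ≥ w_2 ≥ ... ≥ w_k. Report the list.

emit factor 1: 'd' (i=0, period=1)
emit factor 2: 'cd' (i=1, period=2)
emit factor 3: 'bbcccbbdcbe' (i=3, period=11)
emit factor 4: 'adcdbcce' (i=14, period=8)
emit factor 5: 'acecc' (i=22, period=5)

["d", "cd", "bbcccbbdcbe", "adcdbcce", "acecc"]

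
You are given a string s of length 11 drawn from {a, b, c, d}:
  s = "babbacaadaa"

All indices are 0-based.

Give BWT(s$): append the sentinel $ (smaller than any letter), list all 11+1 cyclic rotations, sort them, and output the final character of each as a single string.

rank  rotation      last
    0  $babbacaadaa  a
    1  a$babbacaada  a
    2  aa$babbacaad  d
    3  aadaa$babbac  c
    4  abbacaadaa$b  b
    5  acaadaa$babb  b
    6  adaa$babbaca  a
    7  babbacaadaa$  $
    8  bacaadaa$bab  b
    9  bbacaadaa$ba  a
   10  caadaa$babba  a
   11  daa$babbacaa  a

aadcbba$baaa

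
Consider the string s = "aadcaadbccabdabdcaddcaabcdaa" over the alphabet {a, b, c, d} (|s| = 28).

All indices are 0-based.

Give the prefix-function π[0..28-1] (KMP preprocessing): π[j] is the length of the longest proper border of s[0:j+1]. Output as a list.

π[0] = 0
j=1 s[j]='a': π[1]=1 (border 'a')
j=2 s[j]='d': k: 1→0; π[2]=0 (border '')
j=3 s[j]='c': π[3]=0 (border '')
j=4 s[j]='a': π[4]=1 (border 'a')
j=5 s[j]='a': π[5]=2 (border 'aa')
j=6 s[j]='d': π[6]=3 (border 'aad')
j=7 s[j]='b': k: 3→0; π[7]=0 (border '')
j=8 s[j]='c': π[8]=0 (border '')
j=9 s[j]='c': π[9]=0 (border '')
j=10 s[j]='a': π[10]=1 (border 'a')
j=11 s[j]='b': k: 1→0; π[11]=0 (border '')
j=12 s[j]='d': π[12]=0 (border '')
j=13 s[j]='a': π[13]=1 (border 'a')
j=14 s[j]='b': k: 1→0; π[14]=0 (border '')
j=15 s[j]='d': π[15]=0 (border '')
j=16 s[j]='c': π[16]=0 (border '')
j=17 s[j]='a': π[17]=1 (border 'a')
j=18 s[j]='d': k: 1→0; π[18]=0 (border '')
j=19 s[j]='d': π[19]=0 (border '')
j=20 s[j]='c': π[20]=0 (border '')
j=21 s[j]='a': π[21]=1 (border 'a')
j=22 s[j]='a': π[22]=2 (border 'aa')
j=23 s[j]='b': k: 2→1→0; π[23]=0 (border '')
j=24 s[j]='c': π[24]=0 (border '')
j=25 s[j]='d': π[25]=0 (border '')
j=26 s[j]='a': π[26]=1 (border 'a')
j=27 s[j]='a': π[27]=2 (border 'aa')

[0, 1, 0, 0, 1, 2, 3, 0, 0, 0, 1, 0, 0, 1, 0, 0, 0, 1, 0, 0, 0, 1, 2, 0, 0, 0, 1, 2]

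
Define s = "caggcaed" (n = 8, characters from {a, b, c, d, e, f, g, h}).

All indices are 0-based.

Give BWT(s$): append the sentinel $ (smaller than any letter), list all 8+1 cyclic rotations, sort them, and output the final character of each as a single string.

rank  rotation   last
    0  $caggcaed  d
    1  aed$caggc  c
    2  aggcaed$c  c
    3  caed$cagg  g
    4  caggcaed$  $
    5  d$caggcae  e
    6  ed$caggca  a
    7  gcaed$cag  g
    8  ggcaed$ca  a

dccg$eaga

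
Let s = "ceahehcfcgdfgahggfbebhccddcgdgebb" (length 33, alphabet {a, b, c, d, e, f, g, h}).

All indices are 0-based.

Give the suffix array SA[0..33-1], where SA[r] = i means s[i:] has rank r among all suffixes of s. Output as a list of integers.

[2, 13, 32, 31, 18, 20, 22, 23, 0, 6, 8, 26, 25, 24, 10, 28, 1, 30, 19, 4, 17, 7, 11, 12, 9, 27, 29, 16, 15, 21, 5, 3, 14]

rank | idx | suffix
   0 |   2 | ahehcfcgdfgahggfbebhccddcgdgebb
   1 |  13 | ahggfbebhccddcgdgebb
   2 |  32 | b
   3 |  31 | bb
   4 |  18 | bebhccddcgdgebb
   5 |  20 | bhccddcgdgebb
   6 |  22 | ccddcgdgebb
   7 |  23 | cddcgdgebb
   8 |   0 | ceahehcfcgdfgahggfbebhccddcgdgebb
   9 |   6 | cfcgdfgahggfbebhccddcgdgebb
  10 |   8 | cgdfgahggfbebhccddcgdgebb
  11 |  26 | cgdgebb
  12 |  25 | dcgdgebb
  13 |  24 | ddcgdgebb
  14 |  10 | dfgahggfbebhccddcgdgebb
  15 |  28 | dgebb
  16 |   1 | eahehcfcgdfgahggfbebhccddcgdgebb
  17 |  30 | ebb
  18 |  19 | ebhccddcgdgebb
  19 |   4 | ehcfcgdfgahggfbebhccddcgdgebb
  20 |  17 | fbebhccddcgdgebb
  21 |   7 | fcgdfgahggfbebhccddcgdgebb
  22 |  11 | fgahggfbebhccddcgdgebb
  23 |  12 | gahggfbebhccddcgdgebb
  24 |   9 | gdfgahggfbebhccddcgdgebb
  25 |  27 | gdgebb
  26 |  29 | gebb
  27 |  16 | gfbebhccddcgdgebb
  28 |  15 | ggfbebhccddcgdgebb
  29 |  21 | hccddcgdgebb
  30 |   5 | hcfcgdfgahggfbebhccddcgdgebb
  31 |   3 | hehcfcgdfgahggfbebhccddcgdgebb
  32 |  14 | hggfbebhccddcgdgebb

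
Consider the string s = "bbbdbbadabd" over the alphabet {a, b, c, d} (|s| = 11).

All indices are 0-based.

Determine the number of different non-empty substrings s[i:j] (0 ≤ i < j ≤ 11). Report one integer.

sorted suffixes:
  #0 SA[0]=8  'abd'
  #1 SA[1]=6  'adabd'
  #2 SA[2]=5  'badabd'
  #3 SA[3]=4  'bbadabd'
  #4 SA[4]=0  'bbbdbbadabd'
  #5 SA[5]=1  'bbdbbadabd'
  #6 SA[6]=9  'bd'
  #7 SA[7]=2  'bdbbadabd'
  #8 SA[8]=10  'd'
  #9 SA[9]=7  'dabd'
  #10 SA[10]=3  'dbbadabd'

SA = [8, 6, 5, 4, 0, 1, 9, 2, 10, 7, 3]
i: (SA[i-1],SA[i]) lcp shared
  1: (8,6) 1 'a'
  2: (6,5) 0 ''
  3: (5,4) 1 'b'
  4: (4,0) 2 'bb'
  5: (0,1) 2 'bb'
  6: (1,9) 1 'b'
  7: (9,2) 2 'bd'
  8: (2,10) 0 ''
  9: (10,7) 1 'd'
  10: (7,3) 1 'd'

n(n+1)/2 = 11·12/2 = 66
Σ LCP = 0 + 1 + 0 + 1 + 2 + 2 + 1 + 2 + 0 + 1 + 1 = 11
distinct = 66 − 11 = 55

55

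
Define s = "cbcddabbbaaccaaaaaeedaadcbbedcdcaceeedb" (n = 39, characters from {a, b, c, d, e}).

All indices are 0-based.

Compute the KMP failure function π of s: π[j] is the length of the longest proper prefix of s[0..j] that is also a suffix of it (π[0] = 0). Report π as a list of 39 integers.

[0, 0, 1, 0, 0, 0, 0, 0, 0, 0, 0, 1, 1, 0, 0, 0, 0, 0, 0, 0, 0, 0, 0, 0, 1, 2, 0, 0, 0, 1, 0, 1, 0, 1, 0, 0, 0, 0, 0]

π[0] = 0
j=1 s[j]='b': π[1]=0 (border '')
j=2 s[j]='c': π[2]=1 (border 'c')
j=3 s[j]='d': k: 1→0; π[3]=0 (border '')
j=4 s[j]='d': π[4]=0 (border '')
j=5 s[j]='a': π[5]=0 (border '')
j=6 s[j]='b': π[6]=0 (border '')
j=7 s[j]='b': π[7]=0 (border '')
j=8 s[j]='b': π[8]=0 (border '')
j=9 s[j]='a': π[9]=0 (border '')
j=10 s[j]='a': π[10]=0 (border '')
j=11 s[j]='c': π[11]=1 (border 'c')
j=12 s[j]='c': k: 1→0; π[12]=1 (border 'c')
j=13 s[j]='a': k: 1→0; π[13]=0 (border '')
j=14 s[j]='a': π[14]=0 (border '')
j=15 s[j]='a': π[15]=0 (border '')
j=16 s[j]='a': π[16]=0 (border '')
j=17 s[j]='a': π[17]=0 (border '')
j=18 s[j]='e': π[18]=0 (border '')
j=19 s[j]='e': π[19]=0 (border '')
j=20 s[j]='d': π[20]=0 (border '')
j=21 s[j]='a': π[21]=0 (border '')
j=22 s[j]='a': π[22]=0 (border '')
j=23 s[j]='d': π[23]=0 (border '')
j=24 s[j]='c': π[24]=1 (border 'c')
j=25 s[j]='b': π[25]=2 (border 'cb')
j=26 s[j]='b': k: 2→0; π[26]=0 (border '')
j=27 s[j]='e': π[27]=0 (border '')
j=28 s[j]='d': π[28]=0 (border '')
j=29 s[j]='c': π[29]=1 (border 'c')
j=30 s[j]='d': k: 1→0; π[30]=0 (border '')
j=31 s[j]='c': π[31]=1 (border 'c')
j=32 s[j]='a': k: 1→0; π[32]=0 (border '')
j=33 s[j]='c': π[33]=1 (border 'c')
j=34 s[j]='e': k: 1→0; π[34]=0 (border '')
j=35 s[j]='e': π[35]=0 (border '')
j=36 s[j]='e': π[36]=0 (border '')
j=37 s[j]='d': π[37]=0 (border '')
j=38 s[j]='b': π[38]=0 (border '')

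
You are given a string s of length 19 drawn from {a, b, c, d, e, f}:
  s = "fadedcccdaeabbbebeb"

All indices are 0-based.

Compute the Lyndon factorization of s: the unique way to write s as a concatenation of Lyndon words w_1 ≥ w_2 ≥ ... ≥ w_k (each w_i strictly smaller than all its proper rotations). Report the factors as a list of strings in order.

["f", "adedcccdae", "abbbebeb"]

emit factor 1: 'f' (i=0, period=1)
emit factor 2: 'adedcccdae' (i=1, period=10)
emit factor 3: 'abbbebeb' (i=11, period=8)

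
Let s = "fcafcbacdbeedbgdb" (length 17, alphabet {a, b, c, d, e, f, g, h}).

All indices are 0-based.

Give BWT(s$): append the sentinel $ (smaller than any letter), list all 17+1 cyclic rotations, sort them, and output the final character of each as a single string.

rank  rotation            last
    0  $fcafcbacdbeedbgdb  b
    1  acdbeedbgdb$fcafcb  b
    2  afcbacdbeedbgdb$fc  c
    3  b$fcafcbacdbeedbgd  d
    4  bacdbeedbgdb$fcafc  c
    5  beedbgdb$fcafcbacd  d
    6  bgdb$fcafcbacdbeed  d
    7  cafcbacdbeedbgdb$f  f
    8  cbacdbeedbgdb$fcaf  f
    9  cdbeedbgdb$fcafcba  a
   10  db$fcafcbacdbeedbg  g
   11  dbeedbgdb$fcafcbac  c
   12  dbgdb$fcafcbacdbee  e
   13  edbgdb$fcafcbacdbe  e
   14  eedbgdb$fcafcbacdb  b
   15  fcafcbacdbeedbgdb$  $
   16  fcbacdbeedbgdb$fca  a
   17  gdb$fcafcbacdbeedb  b

bbcdcddffagceeb$ab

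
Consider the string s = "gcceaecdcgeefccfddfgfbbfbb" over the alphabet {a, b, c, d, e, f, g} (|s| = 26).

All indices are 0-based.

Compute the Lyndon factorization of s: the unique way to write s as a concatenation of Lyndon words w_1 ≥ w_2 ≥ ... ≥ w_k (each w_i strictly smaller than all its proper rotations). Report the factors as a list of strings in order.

["g", "cce", "aecdcgeefccfddfgfbbfbb"]

emit factor 1: 'g' (i=0, period=1)
emit factor 2: 'cce' (i=1, period=3)
emit factor 3: 'aecdcgeefccfddfgfbbfbb' (i=4, period=22)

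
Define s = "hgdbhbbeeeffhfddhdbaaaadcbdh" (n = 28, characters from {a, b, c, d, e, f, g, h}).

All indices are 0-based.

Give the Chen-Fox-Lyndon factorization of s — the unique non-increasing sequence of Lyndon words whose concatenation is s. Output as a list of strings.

["h", "g", "d", "bh", "bbeeeffhfddhd", "b", "aaaadcbdh"]

emit factor 1: 'h' (i=0, period=1)
emit factor 2: 'g' (i=1, period=1)
emit factor 3: 'd' (i=2, period=1)
emit factor 4: 'bh' (i=3, period=2)
emit factor 5: 'bbeeeffhfddhd' (i=5, period=13)
emit factor 6: 'b' (i=18, period=1)
emit factor 7: 'aaaadcbdh' (i=19, period=9)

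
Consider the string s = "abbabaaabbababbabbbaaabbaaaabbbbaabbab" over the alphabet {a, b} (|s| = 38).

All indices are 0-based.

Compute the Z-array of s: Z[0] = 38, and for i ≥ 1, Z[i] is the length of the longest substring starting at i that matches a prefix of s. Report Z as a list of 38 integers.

[38, 0, 0, 2, 0, 1, 1, 6, 0, 0, 2, 0, 5, 0, 0, 3, 0, 0, 0, 1, 1, 4, 0, 0, 1, 1, 1, 3, 0, 0, 0, 0, 1, 5, 0, 0, 2, 0]

Z[0]=38
i=1: fresh scan; Z[1]=0
i=2: fresh scan; Z[2]=0
i=3: fresh scan; Z[3]=2 grow→box=[3,5)
i=4: min(r-i=1, Z[1]=0)=0; Z[4]=0
i=5: fresh scan; Z[5]=1 grow→box=[5,6)
i=6: fresh scan; Z[6]=1 grow→box=[6,7)
i=7: fresh scan; Z[7]=6 grow→box=[7,13)
i=8: min(r-i=5, Z[1]=0)=0; Z[8]=0
i=9: min(r-i=4, Z[2]=0)=0; Z[9]=0
i=10: min(r-i=3, Z[3]=2)=2; Z[10]=2
i=11: min(r-i=2, Z[4]=0)=0; Z[11]=0
i=12: min(r-i=1, Z[5]=1)=1; Z[12]=5 grow→box=[12,17)
i=13: min(r-i=4, Z[1]=0)=0; Z[13]=0
i=14: min(r-i=3, Z[2]=0)=0; Z[14]=0
i=15: min(r-i=2, Z[3]=2)=2; Z[15]=3 grow→box=[15,18)
i=16: min(r-i=2, Z[1]=0)=0; Z[16]=0
i=17: min(r-i=1, Z[2]=0)=0; Z[17]=0
i=18: fresh scan; Z[18]=0
i=19: fresh scan; Z[19]=1 grow→box=[19,20)
i=20: fresh scan; Z[20]=1 grow→box=[20,21)
i=21: fresh scan; Z[21]=4 grow→box=[21,25)
i=22: min(r-i=3, Z[1]=0)=0; Z[22]=0
i=23: min(r-i=2, Z[2]=0)=0; Z[23]=0
i=24: min(r-i=1, Z[3]=2)=1; Z[24]=1
i=25: fresh scan; Z[25]=1 grow→box=[25,26)
i=26: fresh scan; Z[26]=1 grow→box=[26,27)
i=27: fresh scan; Z[27]=3 grow→box=[27,30)
i=28: min(r-i=2, Z[1]=0)=0; Z[28]=0
i=29: min(r-i=1, Z[2]=0)=0; Z[29]=0
i=30: fresh scan; Z[30]=0
i=31: fresh scan; Z[31]=0
i=32: fresh scan; Z[32]=1 grow→box=[32,33)
i=33: fresh scan; Z[33]=5 grow→box=[33,38)
i=34: min(r-i=4, Z[1]=0)=0; Z[34]=0
i=35: min(r-i=3, Z[2]=0)=0; Z[35]=0
i=36: min(r-i=2, Z[3]=2)=2; Z[36]=2
i=37: min(r-i=1, Z[4]=0)=0; Z[37]=0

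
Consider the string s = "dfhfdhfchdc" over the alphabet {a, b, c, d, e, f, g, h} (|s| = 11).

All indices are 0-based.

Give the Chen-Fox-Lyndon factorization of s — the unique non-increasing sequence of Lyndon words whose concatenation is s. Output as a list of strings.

emit factor 1: 'dfhfdhf' (i=0, period=7)
emit factor 2: 'chd' (i=7, period=3)
emit factor 3: 'c' (i=10, period=1)

["dfhfdhf", "chd", "c"]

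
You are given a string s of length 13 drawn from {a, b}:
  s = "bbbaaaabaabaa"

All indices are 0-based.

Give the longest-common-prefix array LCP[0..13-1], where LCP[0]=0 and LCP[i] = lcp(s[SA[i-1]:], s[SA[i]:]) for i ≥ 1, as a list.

rank→(start, suffix):
  0 → (12, 'a')
  1 → (11, 'aa')
  2 → (3, 'aaaabaabaa')
  3 → (4, 'aaabaabaa')
  4 → (8, 'aabaa')
  5 → (5, 'aabaabaa')
  6 → (9, 'abaa')
  7 → (6, 'abaabaa')
  8 → (10, 'baa')
  9 → (2, 'baaaabaabaa')
  10 → (7, 'baabaa')
  11 → (1, 'bbaaaabaabaa')
  12 → (0, 'bbbaaaabaabaa')

SA = [12, 11, 3, 4, 8, 5, 9, 6, 10, 2, 7, 1, 0]
rank  pair      lcp
   1  s[12:],s[11:]  1  'a'
   2  s[11:],s[3:]  2  'aa'
   3  s[3:],s[4:]  3  'aaa'
   4  s[4:],s[8:]  2  'aa'
   5  s[8:],s[5:]  5  'aabaa'
   6  s[5:],s[9:]  1  'a'
   7  s[9:],s[6:]  4  'abaa'
   8  s[6:],s[10:]  0  ''
   9  s[10:],s[2:]  3  'baa'
  10  s[2:],s[7:]  3  'baa'
  11  s[7:],s[1:]  1  'b'
  12  s[1:],s[0:]  2  'bb'

[0, 1, 2, 3, 2, 5, 1, 4, 0, 3, 3, 1, 2]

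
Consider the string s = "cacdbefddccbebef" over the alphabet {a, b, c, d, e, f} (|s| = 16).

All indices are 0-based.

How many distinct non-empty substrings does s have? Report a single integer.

rank→(start, suffix):
  0 → (1, 'acdbefddccbebef')
  1 → (11, 'bebef')
  2 → (13, 'bef')
  3 → (4, 'befddccbebef')
  4 → (0, 'cacdbefddccbebef')
  5 → (10, 'cbebef')
  6 → (9, 'ccbebef')
  7 → (2, 'cdbefddccbebef')
  8 → (3, 'dbefddccbebef')
  9 → (8, 'dccbebef')
  10 → (7, 'ddccbebef')
  11 → (12, 'ebef')
  12 → (14, 'ef')
  13 → (5, 'efddccbebef')
  14 → (15, 'f')
  15 → (6, 'fddccbebef')

SA = [1, 11, 13, 4, 0, 10, 9, 2, 3, 8, 7, 12, 14, 5, 15, 6]
rank  pair      lcp
   1  s[1:],s[11:]  0  ''
   2  s[11:],s[13:]  2  'be'
   3  s[13:],s[4:]  3  'bef'
   4  s[4:],s[0:]  0  ''
   5  s[0:],s[10:]  1  'c'
   6  s[10:],s[9:]  1  'c'
   7  s[9:],s[2:]  1  'c'
   8  s[2:],s[3:]  0  ''
   9  s[3:],s[8:]  1  'd'
  10  s[8:],s[7:]  1  'd'
  11  s[7:],s[12:]  0  ''
  12  s[12:],s[14:]  1  'e'
  13  s[14:],s[5:]  2  'ef'
  14  s[5:],s[15:]  0  ''
  15  s[15:],s[6:]  1  'f'

n(n+1)/2 = 16·17/2 = 136
Σ LCP = 0 + 0 + 2 + 3 + 0 + 1 + 1 + 1 + 0 + 1 + 1 + 0 + 1 + 2 + 0 + 1 = 14
distinct = 136 − 14 = 122

122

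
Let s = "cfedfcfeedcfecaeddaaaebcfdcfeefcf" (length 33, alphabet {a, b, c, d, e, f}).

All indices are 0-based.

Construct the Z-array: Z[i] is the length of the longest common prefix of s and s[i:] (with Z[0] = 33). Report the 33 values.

[33, 0, 0, 0, 0, 3, 0, 0, 0, 0, 3, 0, 0, 1, 0, 0, 0, 0, 0, 0, 0, 0, 0, 2, 0, 0, 3, 0, 0, 0, 0, 2, 0]

Z[0]=33
i=1: i≥r, start 0; Z[1]=0
i=2: i≥r, start 0; Z[2]=0
i=3: i≥r, start 0; Z[3]=0
i=4: i≥r, start 0; Z[4]=0
i=5: i≥r, start 0; Z[5]=3 scan→box=[5,8)
i=6: min(r-i=2, Z[1]=0)=0; Z[6]=0
i=7: min(r-i=1, Z[2]=0)=0; Z[7]=0
i=8: i≥r, start 0; Z[8]=0
i=9: i≥r, start 0; Z[9]=0
i=10: i≥r, start 0; Z[10]=3 scan→box=[10,13)
i=11: min(r-i=2, Z[1]=0)=0; Z[11]=0
i=12: min(r-i=1, Z[2]=0)=0; Z[12]=0
i=13: i≥r, start 0; Z[13]=1 scan→box=[13,14)
i=14: i≥r, start 0; Z[14]=0
i=15: i≥r, start 0; Z[15]=0
i=16: i≥r, start 0; Z[16]=0
i=17: i≥r, start 0; Z[17]=0
i=18: i≥r, start 0; Z[18]=0
i=19: i≥r, start 0; Z[19]=0
i=20: i≥r, start 0; Z[20]=0
i=21: i≥r, start 0; Z[21]=0
i=22: i≥r, start 0; Z[22]=0
i=23: i≥r, start 0; Z[23]=2 scan→box=[23,25)
i=24: min(r-i=1, Z[1]=0)=0; Z[24]=0
i=25: i≥r, start 0; Z[25]=0
i=26: i≥r, start 0; Z[26]=3 scan→box=[26,29)
i=27: min(r-i=2, Z[1]=0)=0; Z[27]=0
i=28: min(r-i=1, Z[2]=0)=0; Z[28]=0
i=29: i≥r, start 0; Z[29]=0
i=30: i≥r, start 0; Z[30]=0
i=31: i≥r, start 0; Z[31]=2 scan→box=[31,33)
i=32: min(r-i=1, Z[1]=0)=0; Z[32]=0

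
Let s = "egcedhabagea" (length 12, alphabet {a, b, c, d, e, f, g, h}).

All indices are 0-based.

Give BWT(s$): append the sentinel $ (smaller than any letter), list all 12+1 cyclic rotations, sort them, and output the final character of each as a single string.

rank  rotation       last
    0  $egcedhabagea  a
    1  a$egcedhabage  e
    2  abagea$egcedh  h
    3  agea$egcedhab  b
    4  bagea$egcedha  a
    5  cedhabagea$eg  g
    6  dhabagea$egce  e
    7  ea$egcedhabag  g
    8  edhabagea$egc  c
    9  egcedhabagea$  $
   10  gcedhabagea$e  e
   11  gea$egcedhaba  a
   12  habagea$egced  d

aehbagegc$ead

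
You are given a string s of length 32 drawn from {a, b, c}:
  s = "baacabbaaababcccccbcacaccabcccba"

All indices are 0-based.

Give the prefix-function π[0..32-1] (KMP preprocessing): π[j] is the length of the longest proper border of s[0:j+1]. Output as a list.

π[0] = 0
j=1 s[j]='a': π[1]=0 (border '')
j=2 s[j]='a': π[2]=0 (border '')
j=3 s[j]='c': π[3]=0 (border '')
j=4 s[j]='a': π[4]=0 (border '')
j=5 s[j]='b': π[5]=1 (border 'b')
j=6 s[j]='b': k: 1→0; π[6]=1 (border 'b')
j=7 s[j]='a': π[7]=2 (border 'ba')
j=8 s[j]='a': π[8]=3 (border 'baa')
j=9 s[j]='a': k: 3→0; π[9]=0 (border '')
j=10 s[j]='b': π[10]=1 (border 'b')
j=11 s[j]='a': π[11]=2 (border 'ba')
j=12 s[j]='b': k: 2→0; π[12]=1 (border 'b')
j=13 s[j]='c': k: 1→0; π[13]=0 (border '')
j=14 s[j]='c': π[14]=0 (border '')
j=15 s[j]='c': π[15]=0 (border '')
j=16 s[j]='c': π[16]=0 (border '')
j=17 s[j]='c': π[17]=0 (border '')
j=18 s[j]='b': π[18]=1 (border 'b')
j=19 s[j]='c': k: 1→0; π[19]=0 (border '')
j=20 s[j]='a': π[20]=0 (border '')
j=21 s[j]='c': π[21]=0 (border '')
j=22 s[j]='a': π[22]=0 (border '')
j=23 s[j]='c': π[23]=0 (border '')
j=24 s[j]='c': π[24]=0 (border '')
j=25 s[j]='a': π[25]=0 (border '')
j=26 s[j]='b': π[26]=1 (border 'b')
j=27 s[j]='c': k: 1→0; π[27]=0 (border '')
j=28 s[j]='c': π[28]=0 (border '')
j=29 s[j]='c': π[29]=0 (border '')
j=30 s[j]='b': π[30]=1 (border 'b')
j=31 s[j]='a': π[31]=2 (border 'ba')

[0, 0, 0, 0, 0, 1, 1, 2, 3, 0, 1, 2, 1, 0, 0, 0, 0, 0, 1, 0, 0, 0, 0, 0, 0, 0, 1, 0, 0, 0, 1, 2]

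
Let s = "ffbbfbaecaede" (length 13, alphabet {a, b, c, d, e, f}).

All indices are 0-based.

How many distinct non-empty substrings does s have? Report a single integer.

rank→(start, suffix):
  0 → (6, 'aecaede')
  1 → (9, 'aede')
  2 → (5, 'baecaede')
  3 → (2, 'bbfbaecaede')
  4 → (3, 'bfbaecaede')
  5 → (8, 'caede')
  6 → (11, 'de')
  7 → (12, 'e')
  8 → (7, 'ecaede')
  9 → (10, 'ede')
  10 → (4, 'fbaecaede')
  11 → (1, 'fbbfbaecaede')
  12 → (0, 'ffbbfbaecaede')

SA = [6, 9, 5, 2, 3, 8, 11, 12, 7, 10, 4, 1, 0]
rank  pair      lcp
   1  s[6:],s[9:]  2  'ae'
   2  s[9:],s[5:]  0  ''
   3  s[5:],s[2:]  1  'b'
   4  s[2:],s[3:]  1  'b'
   5  s[3:],s[8:]  0  ''
   6  s[8:],s[11:]  0  ''
   7  s[11:],s[12:]  0  ''
   8  s[12:],s[7:]  1  'e'
   9  s[7:],s[10:]  1  'e'
  10  s[10:],s[4:]  0  ''
  11  s[4:],s[1:]  2  'fb'
  12  s[1:],s[0:]  1  'f'

n(n+1)/2 = 13·14/2 = 91
Σ LCP = 0 + 2 + 0 + 1 + 1 + 0 + 0 + 0 + 1 + 1 + 0 + 2 + 1 = 9
distinct = 91 − 9 = 82

82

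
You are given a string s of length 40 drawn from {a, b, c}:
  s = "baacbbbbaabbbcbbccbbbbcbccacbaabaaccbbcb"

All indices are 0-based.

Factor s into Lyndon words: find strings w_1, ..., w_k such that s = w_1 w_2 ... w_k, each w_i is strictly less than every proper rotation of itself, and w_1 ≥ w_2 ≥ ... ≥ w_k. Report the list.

["b", "aacbbbb", "aabbbcbbccbbbbcbccacb", "aabaaccbbcb"]

emit factor 1: 'b' (i=0, period=1)
emit factor 2: 'aacbbbb' (i=1, period=7)
emit factor 3: 'aabbbcbbccbbbbcbccacb' (i=8, period=21)
emit factor 4: 'aabaaccbbcb' (i=29, period=11)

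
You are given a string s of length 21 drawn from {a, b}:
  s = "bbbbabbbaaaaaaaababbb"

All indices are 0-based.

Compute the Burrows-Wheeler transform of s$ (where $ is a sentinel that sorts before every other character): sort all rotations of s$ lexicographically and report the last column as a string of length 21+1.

bbaaaaaaabbbbabbbbaab$

rank  rotation                last
    0  $bbbbabbbaaaaaaaababbb  b
    1  aaaaaaaababbb$bbbbabbb  b
    2  aaaaaaababbb$bbbbabbba  a
    3  aaaaaababbb$bbbbabbbaa  a
    4  aaaaababbb$bbbbabbbaaa  a
    5  aaaababbb$bbbbabbbaaaa  a
    6  aaababbb$bbbbabbbaaaaa  a
    7  aababbb$bbbbabbbaaaaaa  a
    8  ababbb$bbbbabbbaaaaaaa  a
    9  abbb$bbbbabbbaaaaaaaab  b
   10  abbbaaaaaaaababbb$bbbb  b
   11  b$bbbbabbbaaaaaaaababb  b
   12  baaaaaaaababbb$bbbbabb  b
   13  babbb$bbbbabbbaaaaaaaa  a
   14  babbbaaaaaaaababbb$bbb  b
   15  bb$bbbbabbbaaaaaaaabab  b
   16  bbaaaaaaaababbb$bbbbab  b
   17  bbabbbaaaaaaaababbb$bb  b
   18  bbb$bbbbabbbaaaaaaaaba  a
   19  bbbaaaaaaaababbb$bbbba  a
   20  bbbabbbaaaaaaaababbb$b  b
   21  bbbbabbbaaaaaaaababbb$  $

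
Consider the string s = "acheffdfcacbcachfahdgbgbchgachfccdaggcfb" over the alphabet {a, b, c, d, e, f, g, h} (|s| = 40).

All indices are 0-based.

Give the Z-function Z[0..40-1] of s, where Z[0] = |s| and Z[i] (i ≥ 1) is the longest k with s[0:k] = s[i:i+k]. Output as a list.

[40, 0, 0, 0, 0, 0, 0, 0, 0, 2, 0, 0, 0, 3, 0, 0, 0, 1, 0, 0, 0, 0, 0, 0, 0, 0, 0, 3, 0, 0, 0, 0, 0, 0, 1, 0, 0, 0, 0, 0]

Z[0]=40
i=1: i≥r, start 0; Z[1]=0
i=2: i≥r, start 0; Z[2]=0
i=3: i≥r, start 0; Z[3]=0
i=4: i≥r, start 0; Z[4]=0
i=5: i≥r, start 0; Z[5]=0
i=6: i≥r, start 0; Z[6]=0
i=7: i≥r, start 0; Z[7]=0
i=8: i≥r, start 0; Z[8]=0
i=9: i≥r, start 0; Z[9]=2 extend→box=[9,11)
i=10: min(r-i=1, Z[1]=0)=0; Z[10]=0
i=11: i≥r, start 0; Z[11]=0
i=12: i≥r, start 0; Z[12]=0
i=13: i≥r, start 0; Z[13]=3 extend→box=[13,16)
i=14: min(r-i=2, Z[1]=0)=0; Z[14]=0
i=15: min(r-i=1, Z[2]=0)=0; Z[15]=0
i=16: i≥r, start 0; Z[16]=0
i=17: i≥r, start 0; Z[17]=1 extend→box=[17,18)
i=18: i≥r, start 0; Z[18]=0
i=19: i≥r, start 0; Z[19]=0
i=20: i≥r, start 0; Z[20]=0
i=21: i≥r, start 0; Z[21]=0
i=22: i≥r, start 0; Z[22]=0
i=23: i≥r, start 0; Z[23]=0
i=24: i≥r, start 0; Z[24]=0
i=25: i≥r, start 0; Z[25]=0
i=26: i≥r, start 0; Z[26]=0
i=27: i≥r, start 0; Z[27]=3 extend→box=[27,30)
i=28: min(r-i=2, Z[1]=0)=0; Z[28]=0
i=29: min(r-i=1, Z[2]=0)=0; Z[29]=0
i=30: i≥r, start 0; Z[30]=0
i=31: i≥r, start 0; Z[31]=0
i=32: i≥r, start 0; Z[32]=0
i=33: i≥r, start 0; Z[33]=0
i=34: i≥r, start 0; Z[34]=1 extend→box=[34,35)
i=35: i≥r, start 0; Z[35]=0
i=36: i≥r, start 0; Z[36]=0
i=37: i≥r, start 0; Z[37]=0
i=38: i≥r, start 0; Z[38]=0
i=39: i≥r, start 0; Z[39]=0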